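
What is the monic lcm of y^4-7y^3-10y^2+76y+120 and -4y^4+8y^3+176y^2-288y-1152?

y^6-5y^5-48y^4+224y^3+512y^2-1584y-2880

Euclidean algorithm in ℚ[y]:
  y^4-7y^3-10y^2+76y+120 = (-1/4)(-4y^4+8y^3+176y^2-288y-1152) + (-5y^3+34y^2+4y-168)
  -4y^4+8y^3+176y^2-288y-1152 = ((4/5)y+96/25)(-5y^3+34y^2+4y-168) + ((1056/25)y^2-(4224/25)y-12672/25)
  -5y^3+34y^2+4y-168 = (-(125/1056)y+175/528)((1056/25)y^2-(4224/25)y-12672/25) + (0)
Last nonzero remainder: (1056/25)y^2-(4224/25)y-12672/25. Dividing through by 1056/25 gives the monic gcd y^2-4y-12.
Then lcm(f, g) = f·g / gcd(f, g); expanding and making the result monic gives the answer.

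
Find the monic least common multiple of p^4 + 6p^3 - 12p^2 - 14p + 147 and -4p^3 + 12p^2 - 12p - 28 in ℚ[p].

p^5 + 7p^4 - 6p^3 - 26p^2 + 133p + 147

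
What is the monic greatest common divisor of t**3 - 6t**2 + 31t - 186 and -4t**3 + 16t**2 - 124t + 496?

Euclidean algorithm in ℚ[t]:
  t**3 - 6t**2 + 31t - 186 = (-1/4)(-4t**3 + 16t**2 - 124t + 496) + (-2t**2 - 62)
  -4t**3 + 16t**2 - 124t + 496 = (2t - 8)(-2t**2 - 62) + (0)
Last nonzero remainder: -2t**2 - 62. Dividing through by -2 gives the monic gcd t**2 + 31.

t**2 + 31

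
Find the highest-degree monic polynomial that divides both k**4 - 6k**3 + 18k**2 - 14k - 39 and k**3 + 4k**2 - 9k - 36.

k - 3

By polynomial division,
  k**4 - 6k**3 + 18k**2 - 14k - 39 = (k - 10)(k**3 + 4k**2 - 9k - 36) + (67k**2 - 68k - 399)
  k**3 + 4k**2 - 9k - 36 = ((1/67)k + 336/4489)(67k**2 - 68k - 399) + ((9180/4489)k - 27540/4489)
  67k**2 - 68k - 399 = ((300763/9180)k + 597037/9180)((9180/4489)k - 27540/4489) + (0)
Last nonzero remainder: (9180/4489)k - 27540/4489. Dividing through by 9180/4489 gives the monic gcd k - 3.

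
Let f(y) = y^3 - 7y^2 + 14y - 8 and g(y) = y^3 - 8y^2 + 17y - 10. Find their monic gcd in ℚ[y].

y^2 - 3y + 2

Euclidean algorithm in ℚ[y]:
  y^3 - 7y^2 + 14y - 8 = (y^3 - 8y^2 + 17y - 10) + (y^2 - 3y + 2)
  y^3 - 8y^2 + 17y - 10 = (y - 5)(y^2 - 3y + 2) + (0)
The last nonzero remainder y^2 - 3y + 2 is already monic.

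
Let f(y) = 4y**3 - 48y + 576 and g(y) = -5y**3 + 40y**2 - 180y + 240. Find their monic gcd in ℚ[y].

y**2 - 6y + 24

Repeated division with remainder:
  4y**3 - 48y + 576 = (-4/5)(-5y**3 + 40y**2 - 180y + 240) + (32y**2 - 192y + 768)
  -5y**3 + 40y**2 - 180y + 240 = (-(5/32)y + 5/16)(32y**2 - 192y + 768) + (0)
Last nonzero remainder: 32y**2 - 192y + 768. Dividing through by 32 gives the monic gcd y**2 - 6y + 24.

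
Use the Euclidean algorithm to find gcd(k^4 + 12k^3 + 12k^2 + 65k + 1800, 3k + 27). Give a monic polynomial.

k + 9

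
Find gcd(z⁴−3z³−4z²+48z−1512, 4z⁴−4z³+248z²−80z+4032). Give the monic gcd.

z²−2z+36

Euclidean algorithm in ℚ[z]:
  z⁴−3z³−4z²+48z−1512 = (1/4)(4z⁴−4z³+248z²−80z+4032) + (−2z³−66z²+68z−2520)
  4z⁴−4z³+248z²−80z+4032 = (−2z+68)(−2z³−66z²+68z−2520) + (4872z²−9744z+175392)
  −2z³−66z²+68z−2520 = (−(1/2436)z−5/348)(4872z²−9744z+175392) + (0)
Last nonzero remainder: 4872z²−9744z+175392. Dividing through by 4872 gives the monic gcd z²−2z+36.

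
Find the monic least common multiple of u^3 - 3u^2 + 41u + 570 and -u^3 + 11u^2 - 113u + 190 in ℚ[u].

Repeated division with remainder:
  u^3 - 3u^2 + 41u + 570 = (-1)(-u^3 + 11u^2 - 113u + 190) + (8u^2 - 72u + 760)
  -u^3 + 11u^2 - 113u + 190 = (-(1/8)u + 1/4)(8u^2 - 72u + 760) + (0)
Last nonzero remainder: 8u^2 - 72u + 760. Dividing through by 8 gives the monic gcd u^2 - 9u + 95.
Then lcm(f, g) = f·g / gcd(f, g); expanding and making the result monic gives the answer.

u^4 - 5u^3 + 47u^2 + 488u - 1140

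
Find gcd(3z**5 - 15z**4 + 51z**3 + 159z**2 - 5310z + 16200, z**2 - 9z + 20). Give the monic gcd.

z**2 - 9z + 20

Repeated division with remainder:
  3z**5 - 15z**4 + 51z**3 + 159z**2 - 5310z + 16200 = (3z**3 + 12z**2 + 99z + 810)(z**2 - 9z + 20) + (0)
The last nonzero remainder z**2 - 9z + 20 is already monic.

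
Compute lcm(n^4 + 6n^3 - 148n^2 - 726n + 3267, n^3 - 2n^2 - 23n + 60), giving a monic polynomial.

Apply the Euclidean algorithm:
  n^4 + 6n^3 - 148n^2 - 726n + 3267 = (n + 8)(n^3 - 2n^2 - 23n + 60) + (-109n^2 - 602n + 2787)
  n^3 - 2n^2 - 23n + 60 = (-(1/109)n + 820/11881)(-109n^2 - 602n + 2787) + ((524160/11881)n - 1572480/11881)
  -109n^2 - 602n + 2787 = (-(1295029/524160)n - 11037449/524160)((524160/11881)n - 1572480/11881) + (0)
Last nonzero remainder: (524160/11881)n - 1572480/11881. Dividing through by 524160/11881 gives the monic gcd n - 3.
Then lcm(f, g) = f·g / gcd(f, g); expanding and making the result monic gives the answer.

n^6 + 7n^5 - 162n^4 - 994n^3 + 5501n^2 + 17787n - 65340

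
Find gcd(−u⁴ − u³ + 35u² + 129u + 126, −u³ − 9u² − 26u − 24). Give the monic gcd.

Euclidean algorithm in ℚ[u]:
  −u⁴ − u³ + 35u² + 129u + 126 = (u − 8)(−u³ − 9u² − 26u − 24) + (−11u² − 55u − 66)
  −u³ − 9u² − 26u − 24 = ((1/11)u + 4/11)(−11u² − 55u − 66) + (0)
Last nonzero remainder: −11u² − 55u − 66. Dividing through by −11 gives the monic gcd u² + 5u + 6.

u² + 5u + 6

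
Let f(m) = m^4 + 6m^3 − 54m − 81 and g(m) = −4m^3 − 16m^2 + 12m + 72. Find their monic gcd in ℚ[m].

By polynomial division,
  m^4 + 6m^3 − 54m − 81 = (−(1/4)m − 1/2)(−4m^3 − 16m^2 + 12m + 72) + (−5m^2 − 30m − 45)
  −4m^3 − 16m^2 + 12m + 72 = ((4/5)m − 8/5)(−5m^2 − 30m − 45) + (0)
Last nonzero remainder: −5m^2 − 30m − 45. Dividing through by −5 gives the monic gcd m^2 + 6m + 9.

m^2 + 6m + 9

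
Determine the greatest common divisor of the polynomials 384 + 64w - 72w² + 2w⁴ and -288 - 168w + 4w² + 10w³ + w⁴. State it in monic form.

-48 - 20w + 4w² + w³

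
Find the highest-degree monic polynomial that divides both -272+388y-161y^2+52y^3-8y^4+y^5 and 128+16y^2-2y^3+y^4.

Repeated division with remainder:
  y^5-8y^4+52y^3-161y^2+388y-272 = (y-6)(y^4-2y^3+16y^2+128) + (24y^3-65y^2+260y+496)
  y^4-2y^3+16y^2+128 = ((1/24)y+17/576)(24y^3-65y^2+260y+496) + ((4081/576)y^2-(4081/144)y+4081/36)
  24y^3-65y^2+260y+496 = ((13824/4081)y+17856/4081)((4081/576)y^2-(4081/144)y+4081/36) + (0)
Last nonzero remainder: (4081/576)y^2-(4081/144)y+4081/36. Dividing through by 4081/576 gives the monic gcd y^2-4y+16.

16-4y+y^2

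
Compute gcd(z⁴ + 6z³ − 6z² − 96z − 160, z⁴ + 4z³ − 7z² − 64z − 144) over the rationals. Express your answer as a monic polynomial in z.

z² − 16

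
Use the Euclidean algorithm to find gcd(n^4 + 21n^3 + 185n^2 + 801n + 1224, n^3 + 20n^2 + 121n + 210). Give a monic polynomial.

Apply the Euclidean algorithm:
  n^4 + 21n^3 + 185n^2 + 801n + 1224 = (n + 1)(n^3 + 20n^2 + 121n + 210) + (44n^2 + 470n + 1014)
  n^3 + 20n^2 + 121n + 210 = ((1/44)n + 205/968)(44n^2 + 470n + 1014) + (-(765/484)n - 2295/484)
  44n^2 + 470n + 1014 = (-(21296/765)n - 163592/765)(-(765/484)n - 2295/484) + (0)
Last nonzero remainder: -(765/484)n - 2295/484. Dividing through by -765/484 gives the monic gcd n + 3.

n + 3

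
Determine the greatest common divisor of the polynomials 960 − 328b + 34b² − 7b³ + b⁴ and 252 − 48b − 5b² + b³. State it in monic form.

Apply the Euclidean algorithm:
  b⁴ − 7b³ + 34b² − 328b + 960 = (b − 2)(b³ − 5b² − 48b + 252) + (72b² − 676b + 1464)
  b³ − 5b² − 48b + 252 = ((1/72)b + 79/1296)(72b² − 676b + 1464) + (−(8789/324)b + 8789/54)
  72b² − 676b + 1464 = (−(23328/8789)b + 79056/8789)(−(8789/324)b + 8789/54) + (0)
Last nonzero remainder: −(8789/324)b + 8789/54. Dividing through by −8789/324 gives the monic gcd b − 6.

−6 + b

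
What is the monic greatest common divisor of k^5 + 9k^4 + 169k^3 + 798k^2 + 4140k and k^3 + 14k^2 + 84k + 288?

Apply the Euclidean algorithm:
  k^5 + 9k^4 + 169k^3 + 798k^2 + 4140k = (k^2 − 5k + 155)(k^3 + 14k^2 + 84k + 288) + (−1240k^2 − 7440k − 44640)
  k^3 + 14k^2 + 84k + 288 = (−(1/1240)k − 1/155)(−1240k^2 − 7440k − 44640) + (0)
Last nonzero remainder: −1240k^2 − 7440k − 44640. Dividing through by −1240 gives the monic gcd k^2 + 6k + 36.

k^2 + 6k + 36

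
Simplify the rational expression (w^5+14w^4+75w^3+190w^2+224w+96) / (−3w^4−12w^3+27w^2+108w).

(−w^3−7w^2−14w−8)/(3w^2−9w)

By polynomial division,
  w^5+14w^4+75w^3+190w^2+224w+96 = (−(1/3)w−10/3)(−3w^4−12w^3+27w^2+108w) + (44w^3+316w^2+584w+96)
  −3w^4−12w^3+27w^2+108w = (−(3/44)w+105/484)(44w^3+316w^2+584w+96) + (−(210/121)w^2−(1470/121)w−2520/121)
  44w^3+316w^2+584w+96 = (−(2662/105)w−484/105)(−(210/121)w^2−(1470/121)w−2520/121) + (0)
Last nonzero remainder: −(210/121)w^2−(1470/121)w−2520/121. Dividing through by −210/121 gives the monic gcd w^2+7w+12.
Cancel w^2+7w+12 from numerator and denominator to get the reduced form.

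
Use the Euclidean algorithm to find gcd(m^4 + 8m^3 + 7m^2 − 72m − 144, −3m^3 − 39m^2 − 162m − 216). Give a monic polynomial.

Repeated division with remainder:
  m^4 + 8m^3 + 7m^2 − 72m − 144 = (−(1/3)m + 5/3)(−3m^3 − 39m^2 − 162m − 216) + (18m^2 + 126m + 216)
  −3m^3 − 39m^2 − 162m − 216 = (−(1/6)m − 1)(18m^2 + 126m + 216) + (0)
Last nonzero remainder: 18m^2 + 126m + 216. Dividing through by 18 gives the monic gcd m^2 + 7m + 12.

m^2 + 7m + 12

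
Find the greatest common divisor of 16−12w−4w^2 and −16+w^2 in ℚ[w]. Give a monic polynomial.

Apply the Euclidean algorithm:
  −4w^2−12w+16 = (−4)(w^2−16) + (−12w−48)
  w^2−16 = (−(1/12)w+1/3)(−12w−48) + (0)
Last nonzero remainder: −12w−48. Dividing through by −12 gives the monic gcd w+4.

4+w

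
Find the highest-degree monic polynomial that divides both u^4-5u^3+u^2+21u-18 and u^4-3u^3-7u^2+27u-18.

u^2-4u+3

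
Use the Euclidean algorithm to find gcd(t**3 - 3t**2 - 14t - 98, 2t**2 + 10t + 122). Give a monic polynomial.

1

Euclidean algorithm in ℚ[t]:
  t**3 - 3t**2 - 14t - 98 = ((1/2)t - 4)(2t**2 + 10t + 122) + (-35t + 390)
  2t**2 + 10t + 122 = (-(2/35)t - 226/245)(-35t + 390) + (23606/49)
  -35t + 390 = (-(1715/23606)t + 9555/11803)(23606/49) + (0)
The last nonzero remainder is the constant 23606/49, so the polynomials are coprime and gcd = 1.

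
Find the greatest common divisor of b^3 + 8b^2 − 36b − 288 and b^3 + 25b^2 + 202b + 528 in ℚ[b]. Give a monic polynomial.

b^2 + 14b + 48

By polynomial division,
  b^3 + 8b^2 − 36b − 288 = (b^3 + 25b^2 + 202b + 528) + (−17b^2 − 238b − 816)
  b^3 + 25b^2 + 202b + 528 = (−(1/17)b − 11/17)(−17b^2 − 238b − 816) + (0)
Last nonzero remainder: −17b^2 − 238b − 816. Dividing through by −17 gives the monic gcd b^2 + 14b + 48.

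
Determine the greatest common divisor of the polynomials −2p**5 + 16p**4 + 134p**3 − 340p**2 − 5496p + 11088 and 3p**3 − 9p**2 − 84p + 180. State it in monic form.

p**2 − 8p + 12

Repeated division with remainder:
  −2p**5 + 16p**4 + 134p**3 − 340p**2 − 5496p + 11088 = (−(2/3)p**2 + (10/3)p + 36)(3p**3 − 9p**2 − 84p + 180) + (384p**2 − 3072p + 4608)
  3p**3 − 9p**2 − 84p + 180 = ((1/128)p + 5/128)(384p**2 − 3072p + 4608) + (0)
Last nonzero remainder: 384p**2 − 3072p + 4608. Dividing through by 384 gives the monic gcd p**2 − 8p + 12.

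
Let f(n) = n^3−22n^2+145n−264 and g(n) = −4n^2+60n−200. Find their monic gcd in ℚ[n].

1

Euclidean algorithm in ℚ[n]:
  n^3−22n^2+145n−264 = (−(1/4)n+7/4)(−4n^2+60n−200) + (−10n+86)
  −4n^2+60n−200 = ((2/5)n−64/25)(−10n+86) + (504/25)
  −10n+86 = (−(125/252)n+1075/252)(504/25) + (0)
The last nonzero remainder is the constant 504/25, so the polynomials are coprime and gcd = 1.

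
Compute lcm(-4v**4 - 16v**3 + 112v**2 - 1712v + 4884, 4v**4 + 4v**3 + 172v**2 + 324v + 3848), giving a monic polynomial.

v**6 + 9v**5 + 18v**4 + 392v**3 + 191v**2 + 5023v - 31746

Euclidean algorithm in ℚ[v]:
  -4v**4 - 16v**3 + 112v**2 - 1712v + 4884 = (-1)(4v**4 + 4v**3 + 172v**2 + 324v + 3848) + (-12v**3 + 284v**2 - 1388v + 8732)
  4v**4 + 4v**3 + 172v**2 + 324v + 3848 = (-(1/3)v - 74/9)(-12v**3 + 284v**2 - 1388v + 8732) + ((18400/9)v**2 - (73600/9)v + 680800/9)
  -12v**3 + 284v**2 - 1388v + 8732 = (-(27/4600)v + 531/4600)((18400/9)v**2 - (73600/9)v + 680800/9) + (0)
Last nonzero remainder: (18400/9)v**2 - (73600/9)v + 680800/9. Dividing through by 18400/9 gives the monic gcd v**2 - 4v + 37.
Then lcm(f, g) = f·g / gcd(f, g); expanding and making the result monic gives the answer.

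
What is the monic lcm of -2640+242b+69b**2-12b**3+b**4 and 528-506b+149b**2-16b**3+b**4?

Euclidean algorithm in ℚ[b]:
  b**4-12b**3+69b**2+242b-2640 = (b**4-16b**3+149b**2-506b+528) + (4b**3-80b**2+748b-3168)
  b**4-16b**3+149b**2-506b+528 = ((1/4)b+1)(4b**3-80b**2+748b-3168) + (42b**2-462b+3696)
  4b**3-80b**2+748b-3168 = ((2/21)b-6/7)(42b**2-462b+3696) + (0)
Last nonzero remainder: 42b**2-462b+3696. Dividing through by 42 gives the monic gcd b**2-11b+88.
Then lcm(f, g) = f·g / gcd(f, g); expanding and making the result monic gives the answer.

-15840+14652b-3436b**2-175b**3+135b**4-17b**5+b**6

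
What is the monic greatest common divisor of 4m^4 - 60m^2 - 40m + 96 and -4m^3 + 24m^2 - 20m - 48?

m - 4

By polynomial division,
  4m^4 - 60m^2 - 40m + 96 = (-m - 6)(-4m^3 + 24m^2 - 20m - 48) + (64m^2 - 208m - 192)
  -4m^3 + 24m^2 - 20m - 48 = (-(1/16)m + 11/64)(64m^2 - 208m - 192) + ((15/4)m - 15)
  64m^2 - 208m - 192 = ((256/15)m + 64/5)((15/4)m - 15) + (0)
Last nonzero remainder: (15/4)m - 15. Dividing through by 15/4 gives the monic gcd m - 4.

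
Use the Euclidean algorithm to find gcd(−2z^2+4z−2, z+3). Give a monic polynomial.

Euclidean algorithm in ℚ[z]:
  −2z^2+4z−2 = (−2z+10)(z+3) + (−32)
  z+3 = (−(1/32)z−3/32)(−32) + (0)
The last nonzero remainder is the constant −32, so the polynomials are coprime and gcd = 1.

1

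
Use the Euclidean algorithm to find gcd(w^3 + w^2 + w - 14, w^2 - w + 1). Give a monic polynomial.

Euclidean algorithm in ℚ[w]:
  w^3 + w^2 + w - 14 = (w + 2)(w^2 - w + 1) + (2w - 16)
  w^2 - w + 1 = ((1/2)w + 7/2)(2w - 16) + (57)
  2w - 16 = ((2/57)w - 16/57)(57) + (0)
The last nonzero remainder is the constant 57, so the polynomials are coprime and gcd = 1.

1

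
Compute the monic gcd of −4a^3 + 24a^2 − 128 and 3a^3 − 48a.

Euclidean algorithm in ℚ[a]:
  −4a^3 + 24a^2 − 128 = (−4/3)(3a^3 − 48a) + (24a^2 − 64a − 128)
  3a^3 − 48a = ((1/8)a + 1/3)(24a^2 − 64a − 128) + (−(32/3)a + 128/3)
  24a^2 − 64a − 128 = (−(9/4)a − 3)(−(32/3)a + 128/3) + (0)
Last nonzero remainder: −(32/3)a + 128/3. Dividing through by −32/3 gives the monic gcd a − 4.

a − 4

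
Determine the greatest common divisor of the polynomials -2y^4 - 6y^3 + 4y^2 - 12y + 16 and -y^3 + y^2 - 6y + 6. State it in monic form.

y - 1

By polynomial division,
  -2y^4 - 6y^3 + 4y^2 - 12y + 16 = (2y + 8)(-y^3 + y^2 - 6y + 6) + (8y^2 + 24y - 32)
  -y^3 + y^2 - 6y + 6 = (-(1/8)y + 1/2)(8y^2 + 24y - 32) + (-22y + 22)
  8y^2 + 24y - 32 = (-(4/11)y - 16/11)(-22y + 22) + (0)
Last nonzero remainder: -22y + 22. Dividing through by -22 gives the monic gcd y - 1.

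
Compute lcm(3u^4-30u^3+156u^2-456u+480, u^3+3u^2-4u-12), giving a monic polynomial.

Repeated division with remainder:
  3u^4-30u^3+156u^2-456u+480 = (3u-39)(u^3+3u^2-4u-12) + (285u^2-576u+12)
  u^3+3u^2-4u-12 = ((1/285)u+159/9025)(285u^2-576u+12) + ((55104/9025)u-110208/9025)
  285u^2-576u+12 = ((857375/18368)u-9025/9184)((55104/9025)u-110208/9025) + (0)
Last nonzero remainder: (55104/9025)u-110208/9025. Dividing through by 55104/9025 gives the monic gcd u-2.
Then lcm(f, g) = f·g / gcd(f, g); expanding and making the result monic gives the answer.

u^6-5u^5+8u^4+48u^3-288u^2-112u+960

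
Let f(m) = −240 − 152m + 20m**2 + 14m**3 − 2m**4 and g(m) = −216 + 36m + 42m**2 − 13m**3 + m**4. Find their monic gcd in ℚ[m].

−12 − 4m + m**2

Apply the Euclidean algorithm:
  −2m**4 + 14m**3 + 20m**2 − 152m − 240 = (−2)(m**4 − 13m**3 + 42m**2 + 36m − 216) + (−12m**3 + 104m**2 − 80m − 672)
  m**4 − 13m**3 + 42m**2 + 36m − 216 = (−(1/12)m + 13/36)(−12m**3 + 104m**2 − 80m − 672) + (−(20/9)m**2 + (80/9)m + 80/3)
  −12m**3 + 104m**2 − 80m − 672 = ((27/5)m − 126/5)(−(20/9)m**2 + (80/9)m + 80/3) + (0)
Last nonzero remainder: −(20/9)m**2 + (80/9)m + 80/3. Dividing through by −20/9 gives the monic gcd m**2 − 4m − 12.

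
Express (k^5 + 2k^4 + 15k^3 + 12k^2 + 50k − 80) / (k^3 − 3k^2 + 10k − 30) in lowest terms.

(k^3 + 2k^2 + 5k − 8)/(k − 3)

Euclidean algorithm in ℚ[k]:
  k^5 + 2k^4 + 15k^3 + 12k^2 + 50k − 80 = (k^2 + 5k + 20)(k^3 − 3k^2 + 10k − 30) + (52k^2 + 520)
  k^3 − 3k^2 + 10k − 30 = ((1/52)k − 3/52)(52k^2 + 520) + (0)
Last nonzero remainder: 52k^2 + 520. Dividing through by 52 gives the monic gcd k^2 + 10.
Cancel k^2 + 10 from numerator and denominator to get the reduced form.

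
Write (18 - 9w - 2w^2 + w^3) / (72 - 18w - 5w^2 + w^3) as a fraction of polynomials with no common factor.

(-6 + w + w^2)/(-24 - 2w + w^2)

Apply the Euclidean algorithm:
  w^3 - 2w^2 - 9w + 18 = (w^3 - 5w^2 - 18w + 72) + (3w^2 + 9w - 54)
  w^3 - 5w^2 - 18w + 72 = ((1/3)w - 8/3)(3w^2 + 9w - 54) + (24w - 72)
  3w^2 + 9w - 54 = ((1/8)w + 3/4)(24w - 72) + (0)
Last nonzero remainder: 24w - 72. Dividing through by 24 gives the monic gcd w - 3.
Cancel w - 3 from numerator and denominator to get the reduced form.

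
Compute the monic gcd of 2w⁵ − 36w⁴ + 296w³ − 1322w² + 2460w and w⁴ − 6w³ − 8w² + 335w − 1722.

Repeated division with remainder:
  2w⁵ − 36w⁴ + 296w³ − 1322w² + 2460w = (2w − 24)(w⁴ − 6w³ − 8w² + 335w − 1722) + (168w³ − 2184w² + 13944w − 41328)
  w⁴ − 6w³ − 8w² + 335w − 1722 = ((1/168)w + 1/24)(168w³ − 2184w² + 13944w − 41328) + (0)
Last nonzero remainder: 168w³ − 2184w² + 13944w − 41328. Dividing through by 168 gives the monic gcd w³ − 13w² + 83w − 246.

w³ − 13w² + 83w − 246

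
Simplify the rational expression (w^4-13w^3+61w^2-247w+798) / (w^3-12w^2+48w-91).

Repeated division with remainder:
  w^4-13w^3+61w^2-247w+798 = (w-1)(w^3-12w^2+48w-91) + (w^2-108w+707)
  w^3-12w^2+48w-91 = (w+96)(w^2-108w+707) + (9709w-67963)
  w^2-108w+707 = ((1/9709)w-101/9709)(9709w-67963) + (0)
Last nonzero remainder: 9709w-67963. Dividing through by 9709 gives the monic gcd w-7.
Cancel w-7 from numerator and denominator to get the reduced form.

(w^3-6w^2+19w-114)/(w^2-5w+13)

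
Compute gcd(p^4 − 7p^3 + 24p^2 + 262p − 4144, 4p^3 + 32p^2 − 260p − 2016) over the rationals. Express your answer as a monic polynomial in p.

p^2 − p − 56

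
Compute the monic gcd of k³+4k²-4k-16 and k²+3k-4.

k+4

By polynomial division,
  k³+4k²-4k-16 = (k+1)(k²+3k-4) + (-3k-12)
  k²+3k-4 = (-(1/3)k+1/3)(-3k-12) + (0)
Last nonzero remainder: -3k-12. Dividing through by -3 gives the monic gcd k+4.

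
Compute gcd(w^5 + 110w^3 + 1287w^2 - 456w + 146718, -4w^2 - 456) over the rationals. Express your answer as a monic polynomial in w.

Apply the Euclidean algorithm:
  w^5 + 110w^3 + 1287w^2 - 456w + 146718 = (-(1/4)w^3 + w - 1287/4)(-4w^2 - 456) + (0)
Last nonzero remainder: -4w^2 - 456. Dividing through by -4 gives the monic gcd w^2 + 114.

w^2 + 114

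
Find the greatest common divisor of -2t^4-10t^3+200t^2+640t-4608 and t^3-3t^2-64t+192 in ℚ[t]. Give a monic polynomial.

t^2-64

Euclidean algorithm in ℚ[t]:
  -2t^4-10t^3+200t^2+640t-4608 = (-2t-16)(t^3-3t^2-64t+192) + (24t^2-1536)
  t^3-3t^2-64t+192 = ((1/24)t-1/8)(24t^2-1536) + (0)
Last nonzero remainder: 24t^2-1536. Dividing through by 24 gives the monic gcd t^2-64.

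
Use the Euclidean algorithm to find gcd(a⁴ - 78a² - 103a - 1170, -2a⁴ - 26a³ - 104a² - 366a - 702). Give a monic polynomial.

Euclidean algorithm in ℚ[a]:
  a⁴ - 78a² - 103a - 1170 = (-1/2)(-2a⁴ - 26a³ - 104a² - 366a - 702) + (-13a³ - 130a² - 286a - 1521)
  -2a⁴ - 26a³ - 104a² - 366a - 702 = ((2/13)a + 6/13)(-13a³ - 130a² - 286a - 1521) + (0)
Last nonzero remainder: -13a³ - 130a² - 286a - 1521. Dividing through by -13 gives the monic gcd a³ + 10a² + 22a + 117.

a³ + 10a² + 22a + 117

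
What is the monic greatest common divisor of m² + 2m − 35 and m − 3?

1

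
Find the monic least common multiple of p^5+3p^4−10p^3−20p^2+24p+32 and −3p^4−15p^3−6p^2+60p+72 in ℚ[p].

By polynomial division,
  p^5+3p^4−10p^3−20p^2+24p+32 = (−(1/3)p+2/3)(−3p^4−15p^3−6p^2+60p+72) + (−2p^3+4p^2+8p−16)
  −3p^4−15p^3−6p^2+60p+72 = ((3/2)p+21/2)(−2p^3+4p^2+8p−16) + (−60p^2+240)
  −2p^3+4p^2+8p−16 = ((1/30)p−1/15)(−60p^2+240) + (0)
Last nonzero remainder: −60p^2+240. Dividing through by −60 gives the monic gcd p^2−4.
Then lcm(f, g) = f·g / gcd(f, g); expanding and making the result monic gives the answer.

p^7+8p^6+11p^5−52p^4−136p^3+32p^2+304p+192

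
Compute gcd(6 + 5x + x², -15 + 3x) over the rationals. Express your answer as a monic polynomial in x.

1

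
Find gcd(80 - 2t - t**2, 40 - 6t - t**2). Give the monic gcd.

10 + t

Apply the Euclidean algorithm:
  -t**2 - 2t + 80 = (-t**2 - 6t + 40) + (4t + 40)
  -t**2 - 6t + 40 = (-(1/4)t + 1)(4t + 40) + (0)
Last nonzero remainder: 4t + 40. Dividing through by 4 gives the monic gcd t + 10.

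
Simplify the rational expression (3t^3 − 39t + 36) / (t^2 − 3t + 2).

(3t^2 + 3t − 36)/(t − 2)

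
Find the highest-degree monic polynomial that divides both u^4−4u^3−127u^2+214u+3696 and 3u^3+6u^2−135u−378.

u^2−u−42

Repeated division with remainder:
  u^4−4u^3−127u^2+214u+3696 = ((1/3)u−2)(3u^3+6u^2−135u−378) + (−70u^2+70u+2940)
  3u^3+6u^2−135u−378 = (−(3/70)u−9/70)(−70u^2+70u+2940) + (0)
Last nonzero remainder: −70u^2+70u+2940. Dividing through by −70 gives the monic gcd u^2−u−42.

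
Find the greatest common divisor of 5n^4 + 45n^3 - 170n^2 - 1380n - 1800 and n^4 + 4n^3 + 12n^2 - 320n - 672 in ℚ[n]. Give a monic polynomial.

n^2 - 4n - 12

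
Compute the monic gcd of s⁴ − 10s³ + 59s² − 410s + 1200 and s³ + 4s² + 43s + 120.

s² + s + 40

Repeated division with remainder:
  s⁴ − 10s³ + 59s² − 410s + 1200 = (s − 14)(s³ + 4s² + 43s + 120) + (72s² + 72s + 2880)
  s³ + 4s² + 43s + 120 = ((1/72)s + 1/24)(72s² + 72s + 2880) + (0)
Last nonzero remainder: 72s² + 72s + 2880. Dividing through by 72 gives the monic gcd s² + s + 40.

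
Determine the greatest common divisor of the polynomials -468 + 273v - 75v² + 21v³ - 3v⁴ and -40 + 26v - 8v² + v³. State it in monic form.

-4 + v

By polynomial division,
  -3v⁴ + 21v³ - 75v² + 273v - 468 = (-3v - 3)(v³ - 8v² + 26v - 40) + (-21v² + 231v - 588)
  v³ - 8v² + 26v - 40 = (-(1/21)v - 1/7)(-21v² + 231v - 588) + (31v - 124)
  -21v² + 231v - 588 = (-(21/31)v + 147/31)(31v - 124) + (0)
Last nonzero remainder: 31v - 124. Dividing through by 31 gives the monic gcd v - 4.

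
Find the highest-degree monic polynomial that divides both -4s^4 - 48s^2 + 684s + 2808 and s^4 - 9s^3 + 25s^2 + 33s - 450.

By polynomial division,
  -4s^4 - 48s^2 + 684s + 2808 = (-4)(s^4 - 9s^3 + 25s^2 + 33s - 450) + (-36s^3 + 52s^2 + 816s + 1008)
  s^4 - 9s^3 + 25s^2 + 33s - 450 = (-(1/36)s + 17/81)(-36s^3 + 52s^2 + 816s + 1008) + ((2977/81)s^2 - (2977/27)s - 5954/9)
  -36s^3 + 52s^2 + 816s + 1008 = (-(2916/2977)s - 4536/2977)((2977/81)s^2 - (2977/27)s - 5954/9) + (0)
Last nonzero remainder: (2977/81)s^2 - (2977/27)s - 5954/9. Dividing through by 2977/81 gives the monic gcd s^2 - 3s - 18.

s^2 - 3s - 18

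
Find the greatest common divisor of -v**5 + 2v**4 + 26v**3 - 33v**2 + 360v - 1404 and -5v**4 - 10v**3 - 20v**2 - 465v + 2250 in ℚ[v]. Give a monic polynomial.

Euclidean algorithm in ℚ[v]:
  -v**5 + 2v**4 + 26v**3 - 33v**2 + 360v - 1404 = ((1/5)v - 4/5)(-5v**4 - 10v**3 - 20v**2 - 465v + 2250) + (22v**3 + 44v**2 - 462v + 396)
  -5v**4 - 10v**3 - 20v**2 - 465v + 2250 = (-(5/22)v)(22v**3 + 44v**2 - 462v + 396) + (-125v**2 - 375v + 2250)
  22v**3 + 44v**2 - 462v + 396 = (-(22/125)v + 22/125)(-125v**2 - 375v + 2250) + (0)
Last nonzero remainder: -125v**2 - 375v + 2250. Dividing through by -125 gives the monic gcd v**2 + 3v - 18.

v**2 + 3v - 18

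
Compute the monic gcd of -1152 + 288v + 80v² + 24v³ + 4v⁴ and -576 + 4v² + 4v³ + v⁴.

By polynomial division,
  4v⁴ + 24v³ + 80v² + 288v - 1152 = (4)(v⁴ + 4v³ + 4v² - 576) + (8v³ + 64v² + 288v + 1152)
  v⁴ + 4v³ + 4v² - 576 = ((1/8)v - 1/2)(8v³ + 64v² + 288v + 1152) + (0)
Last nonzero remainder: 8v³ + 64v² + 288v + 1152. Dividing through by 8 gives the monic gcd v³ + 8v² + 36v + 144.

144 + 36v + 8v² + v³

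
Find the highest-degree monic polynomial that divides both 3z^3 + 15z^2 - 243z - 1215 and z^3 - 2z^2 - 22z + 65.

z + 5

Repeated division with remainder:
  3z^3 + 15z^2 - 243z - 1215 = (3)(z^3 - 2z^2 - 22z + 65) + (21z^2 - 177z - 1410)
  z^3 - 2z^2 - 22z + 65 = ((1/21)z + 15/49)(21z^2 - 177z - 1410) + ((4867/49)z + 24335/49)
  21z^2 - 177z - 1410 = ((1029/4867)z - 13818/4867)((4867/49)z + 24335/49) + (0)
Last nonzero remainder: (4867/49)z + 24335/49. Dividing through by 4867/49 gives the monic gcd z + 5.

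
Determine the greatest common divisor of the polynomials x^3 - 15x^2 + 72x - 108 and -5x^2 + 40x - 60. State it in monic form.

Repeated division with remainder:
  x^3 - 15x^2 + 72x - 108 = (-(1/5)x + 7/5)(-5x^2 + 40x - 60) + (4x - 24)
  -5x^2 + 40x - 60 = (-(5/4)x + 5/2)(4x - 24) + (0)
Last nonzero remainder: 4x - 24. Dividing through by 4 gives the monic gcd x - 6.

x - 6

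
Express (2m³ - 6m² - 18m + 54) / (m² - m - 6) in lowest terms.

(2m² - 18)/(m + 2)

Repeated division with remainder:
  2m³ - 6m² - 18m + 54 = (2m - 4)(m² - m - 6) + (-10m + 30)
  m² - m - 6 = (-(1/10)m - 1/5)(-10m + 30) + (0)
Last nonzero remainder: -10m + 30. Dividing through by -10 gives the monic gcd m - 3.
Cancel m - 3 from numerator and denominator to get the reduced form.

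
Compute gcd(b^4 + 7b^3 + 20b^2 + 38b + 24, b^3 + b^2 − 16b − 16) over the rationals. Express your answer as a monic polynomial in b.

b^2 + 5b + 4

Repeated division with remainder:
  b^4 + 7b^3 + 20b^2 + 38b + 24 = (b + 6)(b^3 + b^2 − 16b − 16) + (30b^2 + 150b + 120)
  b^3 + b^2 − 16b − 16 = ((1/30)b − 2/15)(30b^2 + 150b + 120) + (0)
Last nonzero remainder: 30b^2 + 150b + 120. Dividing through by 30 gives the monic gcd b^2 + 5b + 4.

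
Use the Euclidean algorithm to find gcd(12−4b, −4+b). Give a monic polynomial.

Apply the Euclidean algorithm:
  −4b+12 = (−4)(b−4) + (−4)
  b−4 = (−(1/4)b+1)(−4) + (0)
The last nonzero remainder is the constant −4, so the polynomials are coprime and gcd = 1.

1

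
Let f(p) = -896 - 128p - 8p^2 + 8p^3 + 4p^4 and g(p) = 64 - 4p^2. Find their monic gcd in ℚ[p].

-16 + p^2

Apply the Euclidean algorithm:
  4p^4 + 8p^3 - 8p^2 - 128p - 896 = (-p^2 - 2p - 14)(-4p^2 + 64) + (0)
Last nonzero remainder: -4p^2 + 64. Dividing through by -4 gives the monic gcd p^2 - 16.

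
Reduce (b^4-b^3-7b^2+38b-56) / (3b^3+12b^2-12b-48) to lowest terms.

Euclidean algorithm in ℚ[b]:
  b^4-b^3-7b^2+38b-56 = ((1/3)b-5/3)(3b^3+12b^2-12b-48) + (17b^2+34b-136)
  3b^3+12b^2-12b-48 = ((3/17)b+6/17)(17b^2+34b-136) + (0)
Last nonzero remainder: 17b^2+34b-136. Dividing through by 17 gives the monic gcd b^2+2b-8.
Cancel b^2+2b-8 from numerator and denominator to get the reduced form.

(b^2-3b+7)/(3b+6)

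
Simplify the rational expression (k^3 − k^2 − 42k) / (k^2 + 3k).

(k^2 − k − 42)/(k + 3)

By polynomial division,
  k^3 − k^2 − 42k = (k − 4)(k^2 + 3k) + (−30k)
  k^2 + 3k = (−(1/30)k − 1/10)(−30k) + (0)
Last nonzero remainder: −30k. Dividing through by −30 gives the monic gcd k.
Cancel k from numerator and denominator to get the reduced form.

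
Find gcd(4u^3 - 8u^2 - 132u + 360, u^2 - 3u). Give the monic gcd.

u - 3

Repeated division with remainder:
  4u^3 - 8u^2 - 132u + 360 = (4u + 4)(u^2 - 3u) + (-120u + 360)
  u^2 - 3u = (-(1/120)u)(-120u + 360) + (0)
Last nonzero remainder: -120u + 360. Dividing through by -120 gives the monic gcd u - 3.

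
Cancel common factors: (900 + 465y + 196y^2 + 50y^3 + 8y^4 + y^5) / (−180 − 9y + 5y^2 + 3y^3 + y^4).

(15 + 2y + y^2)/(−3 + y)

Apply the Euclidean algorithm:
  y^5 + 8y^4 + 50y^3 + 196y^2 + 465y + 900 = (y + 5)(y^4 + 3y^3 + 5y^2 − 9y − 180) + (30y^3 + 180y^2 + 690y + 1800)
  y^4 + 3y^3 + 5y^2 − 9y − 180 = ((1/30)y − 1/10)(30y^3 + 180y^2 + 690y + 1800) + (0)
Last nonzero remainder: 30y^3 + 180y^2 + 690y + 1800. Dividing through by 30 gives the monic gcd y^3 + 6y^2 + 23y + 60.
Cancel y^3 + 6y^2 + 23y + 60 from numerator and denominator to get the reduced form.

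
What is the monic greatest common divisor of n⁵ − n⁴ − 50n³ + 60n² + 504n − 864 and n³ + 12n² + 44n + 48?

n² + 10n + 24

Apply the Euclidean algorithm:
  n⁵ − n⁴ − 50n³ + 60n² + 504n − 864 = (n² − 13n + 62)(n³ + 12n² + 44n + 48) + (−160n² − 1600n − 3840)
  n³ + 12n² + 44n + 48 = (−(1/160)n − 1/80)(−160n² − 1600n − 3840) + (0)
Last nonzero remainder: −160n² − 1600n − 3840. Dividing through by −160 gives the monic gcd n² + 10n + 24.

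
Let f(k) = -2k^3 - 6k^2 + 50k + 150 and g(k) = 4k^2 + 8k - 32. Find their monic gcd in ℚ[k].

1

Apply the Euclidean algorithm:
  -2k^3 - 6k^2 + 50k + 150 = (-(1/2)k - 1/2)(4k^2 + 8k - 32) + (38k + 134)
  4k^2 + 8k - 32 = ((2/19)k - 58/361)(38k + 134) + (-3780/361)
  38k + 134 = (-(6859/1890)k - 24187/1890)(-3780/361) + (0)
The last nonzero remainder is the constant -3780/361, so the polynomials are coprime and gcd = 1.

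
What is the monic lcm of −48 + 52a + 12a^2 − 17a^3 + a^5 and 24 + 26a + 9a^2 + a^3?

Apply the Euclidean algorithm:
  a^5 − 17a^3 + 12a^2 + 52a − 48 = (a^2 − 9a + 38)(a^3 + 9a^2 + 26a + 24) + (−120a^2 − 720a − 960)
  a^3 + 9a^2 + 26a + 24 = (−(1/120)a − 1/40)(−120a^2 − 720a − 960) + (0)
Last nonzero remainder: −120a^2 − 720a − 960. Dividing through by −120 gives the monic gcd a^2 + 6a + 8.
Then lcm(f, g) = f·g / gcd(f, g); expanding and making the result monic gives the answer.

−144 + 108a + 88a^2 − 39a^3 − 17a^4 + 3a^5 + a^6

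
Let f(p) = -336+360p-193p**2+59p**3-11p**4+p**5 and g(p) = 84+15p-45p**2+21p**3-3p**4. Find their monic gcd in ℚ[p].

By polynomial division,
  p**5-11p**4+59p**3-193p**2+360p-336 = (-(1/3)p+4/3)(-3p**4+21p**3-45p**2+15p+84) + (16p**3-128p**2+368p-448)
  -3p**4+21p**3-45p**2+15p+84 = (-(3/16)p-3/16)(16p**3-128p**2+368p-448) + (0)
Last nonzero remainder: 16p**3-128p**2+368p-448. Dividing through by 16 gives the monic gcd p**3-8p**2+23p-28.

-28+23p-8p**2+p**3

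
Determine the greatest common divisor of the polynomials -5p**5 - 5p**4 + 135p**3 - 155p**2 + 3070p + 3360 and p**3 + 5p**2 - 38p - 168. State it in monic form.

p**2 + p - 42

Euclidean algorithm in ℚ[p]:
  -5p**5 - 5p**4 + 135p**3 - 155p**2 + 3070p + 3360 = (-5p**2 + 20p - 155)(p**3 + 5p**2 - 38p - 168) + (540p**2 + 540p - 22680)
  p**3 + 5p**2 - 38p - 168 = ((1/540)p + 1/135)(540p**2 + 540p - 22680) + (0)
Last nonzero remainder: 540p**2 + 540p - 22680. Dividing through by 540 gives the monic gcd p**2 + p - 42.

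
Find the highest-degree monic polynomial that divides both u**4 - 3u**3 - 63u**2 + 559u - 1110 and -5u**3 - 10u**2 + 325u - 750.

u**2 + 7u - 30

By polynomial division,
  u**4 - 3u**3 - 63u**2 + 559u - 1110 = (-(1/5)u + 1)(-5u**3 - 10u**2 + 325u - 750) + (12u**2 + 84u - 360)
  -5u**3 - 10u**2 + 325u - 750 = (-(5/12)u + 25/12)(12u**2 + 84u - 360) + (0)
Last nonzero remainder: 12u**2 + 84u - 360. Dividing through by 12 gives the monic gcd u**2 + 7u - 30.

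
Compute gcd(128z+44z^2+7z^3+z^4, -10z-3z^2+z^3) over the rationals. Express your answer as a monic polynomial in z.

Euclidean algorithm in ℚ[z]:
  z^4+7z^3+44z^2+128z = (z+10)(z^3-3z^2-10z) + (84z^2+228z)
  z^3-3z^2-10z = ((1/84)z-10/147)(84z^2+228z) + ((270/49)z)
  84z^2+228z = ((686/45)z+1862/45)((270/49)z) + (0)
Last nonzero remainder: (270/49)z. Dividing through by 270/49 gives the monic gcd z.

z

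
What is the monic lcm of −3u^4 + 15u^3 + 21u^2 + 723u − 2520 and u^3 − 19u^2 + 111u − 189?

u^6 − 21u^5 + 136u^4 − 444u^3 + 4255u^2 − 28623u + 52920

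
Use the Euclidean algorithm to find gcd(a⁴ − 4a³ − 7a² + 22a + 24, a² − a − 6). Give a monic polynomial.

Apply the Euclidean algorithm:
  a⁴ − 4a³ − 7a² + 22a + 24 = (a² − 3a − 4)(a² − a − 6) + (0)
The last nonzero remainder a² − a − 6 is already monic.

a² − a − 6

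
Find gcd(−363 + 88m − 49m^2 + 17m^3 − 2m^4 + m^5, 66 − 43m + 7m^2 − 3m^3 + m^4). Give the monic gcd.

Euclidean algorithm in ℚ[m]:
  m^5 − 2m^4 + 17m^3 − 49m^2 + 88m − 363 = (m + 1)(m^4 − 3m^3 + 7m^2 − 43m + 66) + (13m^3 − 13m^2 + 65m − 429)
  m^4 − 3m^3 + 7m^2 − 43m + 66 = ((1/13)m − 2/13)(13m^3 − 13m^2 + 65m − 429) + (0)
Last nonzero remainder: 13m^3 − 13m^2 + 65m − 429. Dividing through by 13 gives the monic gcd m^3 − m^2 + 5m − 33.

−33 + 5m − m^2 + m^3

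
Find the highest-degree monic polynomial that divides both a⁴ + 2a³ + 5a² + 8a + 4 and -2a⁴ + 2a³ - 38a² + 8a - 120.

Euclidean algorithm in ℚ[a]:
  a⁴ + 2a³ + 5a² + 8a + 4 = (-1/2)(-2a⁴ + 2a³ - 38a² + 8a - 120) + (3a³ - 14a² + 12a - 56)
  -2a⁴ + 2a³ - 38a² + 8a - 120 = (-(2/3)a - 22/9)(3a³ - 14a² + 12a - 56) + (-(578/9)a² - 2312/9)
  3a³ - 14a² + 12a - 56 = (-(27/578)a + 63/289)(-(578/9)a² - 2312/9) + (0)
Last nonzero remainder: -(578/9)a² - 2312/9. Dividing through by -578/9 gives the monic gcd a² + 4.

a² + 4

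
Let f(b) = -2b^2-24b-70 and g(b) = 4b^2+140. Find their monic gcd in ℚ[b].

1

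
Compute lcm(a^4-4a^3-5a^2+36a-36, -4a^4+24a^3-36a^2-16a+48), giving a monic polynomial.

Euclidean algorithm in ℚ[a]:
  a^4-4a^3-5a^2+36a-36 = (-1/4)(-4a^4+24a^3-36a^2-16a+48) + (2a^3-14a^2+32a-24)
  -4a^4+24a^3-36a^2-16a+48 = (-2a-2)(2a^3-14a^2+32a-24) + (0)
Last nonzero remainder: 2a^3-14a^2+32a-24. Dividing through by 2 gives the monic gcd a^3-7a^2+16a-12.
Then lcm(f, g) = f·g / gcd(f, g); expanding and making the result monic gives the answer.

a^5-3a^4-9a^3+31a^2-36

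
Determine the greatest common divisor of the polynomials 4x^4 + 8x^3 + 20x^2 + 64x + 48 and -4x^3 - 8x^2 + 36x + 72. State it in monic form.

By polynomial division,
  4x^4 + 8x^3 + 20x^2 + 64x + 48 = (-x)(-4x^3 - 8x^2 + 36x + 72) + (56x^2 + 136x + 48)
  -4x^3 - 8x^2 + 36x + 72 = (-(1/14)x + 3/98)(56x^2 + 136x + 48) + ((1728/49)x + 3456/49)
  56x^2 + 136x + 48 = ((343/216)x + 49/72)((1728/49)x + 3456/49) + (0)
Last nonzero remainder: (1728/49)x + 3456/49. Dividing through by 1728/49 gives the monic gcd x + 2.

x + 2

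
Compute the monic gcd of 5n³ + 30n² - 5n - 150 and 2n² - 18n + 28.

By polynomial division,
  5n³ + 30n² - 5n - 150 = ((5/2)n + 75/2)(2n² - 18n + 28) + (600n - 1200)
  2n² - 18n + 28 = ((1/300)n - 7/300)(600n - 1200) + (0)
Last nonzero remainder: 600n - 1200. Dividing through by 600 gives the monic gcd n - 2.

n - 2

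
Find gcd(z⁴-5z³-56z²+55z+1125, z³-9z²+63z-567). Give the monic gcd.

z-9

By polynomial division,
  z⁴-5z³-56z²+55z+1125 = (z+4)(z³-9z²+63z-567) + (-83z²+370z+3393)
  z³-9z²+63z-567 = (-(1/83)z+377/6889)(-83z²+370z+3393) + ((576136/6889)z-5185224/6889)
  -83z²+370z+3393 = (-(571787/576136)z-2597153/576136)((576136/6889)z-5185224/6889) + (0)
Last nonzero remainder: (576136/6889)z-5185224/6889. Dividing through by 576136/6889 gives the monic gcd z-9.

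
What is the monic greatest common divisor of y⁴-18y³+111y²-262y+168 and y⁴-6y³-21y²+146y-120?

By polynomial division,
  y⁴-18y³+111y²-262y+168 = (y⁴-6y³-21y²+146y-120) + (-12y³+132y²-408y+288)
  y⁴-6y³-21y²+146y-120 = (-(1/12)y-5/12)(-12y³+132y²-408y+288) + (0)
Last nonzero remainder: -12y³+132y²-408y+288. Dividing through by -12 gives the monic gcd y³-11y²+34y-24.

y³-11y²+34y-24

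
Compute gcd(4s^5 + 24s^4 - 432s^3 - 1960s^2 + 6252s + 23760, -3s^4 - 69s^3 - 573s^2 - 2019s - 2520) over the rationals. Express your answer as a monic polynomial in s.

Repeated division with remainder:
  4s^5 + 24s^4 - 432s^3 - 1960s^2 + 6252s + 23760 = (-(4/3)s + 68/3)(-3s^4 - 69s^3 - 573s^2 - 2019s - 2520) + (368s^3 + 8336s^2 + 48656s + 80880)
  -3s^4 - 69s^3 - 573s^2 - 2019s - 2520 = (-(3/368)s - 3/1058)(368s^3 + 8336s^2 + 48656s + 80880) + (-(80784/529)s^2 - (646272/529)s - 1211760/529)
  368s^3 + 8336s^2 + 48656s + 80880 = (-(12167/5049)s - 178273/5049)(-(80784/529)s^2 - (646272/529)s - 1211760/529) + (0)
Last nonzero remainder: -(80784/529)s^2 - (646272/529)s - 1211760/529. Dividing through by -80784/529 gives the monic gcd s^2 + 8s + 15.

s^2 + 8s + 15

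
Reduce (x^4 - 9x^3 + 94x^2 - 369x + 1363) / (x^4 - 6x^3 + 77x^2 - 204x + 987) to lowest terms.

(x^2 - 6x + 29)/(x^2 - 3x + 21)

Apply the Euclidean algorithm:
  x^4 - 9x^3 + 94x^2 - 369x + 1363 = (x^4 - 6x^3 + 77x^2 - 204x + 987) + (-3x^3 + 17x^2 - 165x + 376)
  x^4 - 6x^3 + 77x^2 - 204x + 987 = (-(1/3)x + 1/9)(-3x^3 + 17x^2 - 165x + 376) + ((181/9)x^2 - (181/3)x + 8507/9)
  -3x^3 + 17x^2 - 165x + 376 = (-(27/181)x + 72/181)((181/9)x^2 - (181/3)x + 8507/9) + (0)
Last nonzero remainder: (181/9)x^2 - (181/3)x + 8507/9. Dividing through by 181/9 gives the monic gcd x^2 - 3x + 47.
Cancel x^2 - 3x + 47 from numerator and denominator to get the reduced form.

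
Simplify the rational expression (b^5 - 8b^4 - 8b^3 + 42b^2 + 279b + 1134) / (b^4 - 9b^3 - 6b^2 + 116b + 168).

Apply the Euclidean algorithm:
  b^5 - 8b^4 - 8b^3 + 42b^2 + 279b + 1134 = (b + 1)(b^4 - 9b^3 - 6b^2 + 116b + 168) + (7b^3 - 68b^2 - 5b + 966)
  b^4 - 9b^3 - 6b^2 + 116b + 168 = ((1/7)b + 5/49)(7b^3 - 68b^2 - 5b + 966) + ((81/49)b^2 - (1053/49)b + 486/7)
  7b^3 - 68b^2 - 5b + 966 = ((343/81)b + 1127/81)((81/49)b^2 - (1053/49)b + 486/7) + (0)
Last nonzero remainder: (81/49)b^2 - (1053/49)b + 486/7. Dividing through by 81/49 gives the monic gcd b^2 - 13b + 42.
Cancel b^2 - 13b + 42 from numerator and denominator to get the reduced form.

(b^3 + 5b^2 + 15b + 27)/(b^2 + 4b + 4)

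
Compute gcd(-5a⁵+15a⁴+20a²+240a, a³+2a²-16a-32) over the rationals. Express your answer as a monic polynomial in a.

a²-2a-8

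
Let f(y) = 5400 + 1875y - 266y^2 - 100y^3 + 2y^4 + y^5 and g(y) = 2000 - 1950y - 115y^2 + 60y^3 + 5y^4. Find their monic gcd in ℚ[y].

-40 + 3y + y^2

By polynomial division,
  y^5 + 2y^4 - 100y^3 - 266y^2 + 1875y + 5400 = ((1/5)y - 2)(5y^4 + 60y^3 - 115y^2 - 1950y + 2000) + (43y^3 - 106y^2 - 2425y + 9400)
  5y^4 + 60y^3 - 115y^2 - 1950y + 2000 = ((5/43)y + 3110/1849)(43y^3 - 106y^2 - 2425y + 9400) + ((638400/1849)y^2 + (1915200/1849)y - 25536000/1849)
  43y^3 - 106y^2 - 2425y + 9400 = ((79507/638400)y - 86903/127680)((638400/1849)y^2 + (1915200/1849)y - 25536000/1849) + (0)
Last nonzero remainder: (638400/1849)y^2 + (1915200/1849)y - 25536000/1849. Dividing through by 638400/1849 gives the monic gcd y^2 + 3y - 40.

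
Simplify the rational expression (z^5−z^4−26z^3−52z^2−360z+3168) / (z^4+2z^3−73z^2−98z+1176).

(z^3−3z^2+4z−132)/(z^2−49)

Apply the Euclidean algorithm:
  z^5−z^4−26z^3−52z^2−360z+3168 = (z−3)(z^4+2z^3−73z^2−98z+1176) + (53z^3−173z^2−1830z+6696)
  z^4+2z^3−73z^2−98z+1176 = ((1/53)z+279/2809)(53z^3−173z^2−1830z+6696) + (−(59800/2809)z^2−(119600/2809)z+1435200/2809)
  53z^3−173z^2−1830z+6696 = (−(148877/59800)z+783711/59800)(−(59800/2809)z^2−(119600/2809)z+1435200/2809) + (0)
Last nonzero remainder: −(59800/2809)z^2−(119600/2809)z+1435200/2809. Dividing through by −59800/2809 gives the monic gcd z^2+2z−24.
Cancel z^2+2z−24 from numerator and denominator to get the reduced form.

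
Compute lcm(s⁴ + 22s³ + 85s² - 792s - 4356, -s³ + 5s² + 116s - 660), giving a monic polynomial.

Apply the Euclidean algorithm:
  s⁴ + 22s³ + 85s² - 792s - 4356 = (-s - 27)(-s³ + 5s² + 116s - 660) + (336s² + 1680s - 22176)
  -s³ + 5s² + 116s - 660 = (-(1/336)s + 5/168)(336s² + 1680s - 22176) + (0)
Last nonzero remainder: 336s² + 1680s - 22176. Dividing through by 336 gives the monic gcd s² + 5s - 66.
Then lcm(f, g) = f·g / gcd(f, g); expanding and making the result monic gives the answer.

s⁵ + 12s⁴ - 135s³ - 1642s² + 3564s + 43560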